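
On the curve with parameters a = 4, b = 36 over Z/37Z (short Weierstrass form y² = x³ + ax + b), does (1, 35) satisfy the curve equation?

yes

y² = 35² ≡ 4; x³ + 4x + 36 = 41 ≡ 4 (mod 37). 4 = 4.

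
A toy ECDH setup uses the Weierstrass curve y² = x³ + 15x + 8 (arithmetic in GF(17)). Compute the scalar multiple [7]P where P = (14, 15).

(0, 5)

Double-and-add on 7 = (111)₂. Start with P = (14, 15) for the leading 1-bit.
double: tangent at (14, 15): λ = (3·14² + 15)/(2·15) ≡ 8/13. 13⁻¹ ≡ 4 (mod 17), so λ ≡ 8·4 ≡ 15.
  x = λ² - 14 - 14 = 225 - 28 ≡ 10; y = λ·(14 - 10) - 15 ≡ 11. → (10, 11)
add P: (10, 11) + (14, 15). λ = (15 - 11)/(14 - 10) ≡ 4/4 mod 17. 4⁻¹ ≡ 13 (mod 17), so λ ≡ 1.
  x = λ² - 10 - 14 = 1 - 24 ≡ 11; y = λ·(10 - 11) - 11 ≡ 5. → (11, 5)
double: tangent at (11, 5): λ = (3·11² + 15)/(2·5) ≡ 4/10. 10⁻¹ ≡ 12 (mod 17), so λ ≡ 4·12 ≡ 14.
  x = λ² - 11 - 11 = 196 - 22 ≡ 4; y = λ·(11 - 4) - 5 ≡ 8. → (4, 8)
add P: (4, 8) + (14, 15). λ = (15 - 8)/(14 - 4) ≡ 7/10 mod 17. 10⁻¹ ≡ 12 (mod 17), so λ ≡ 16.
  x = λ² - 4 - 14 = 256 - 18 ≡ 0; y = λ·(4 - 0) - 8 ≡ 5. → (0, 5)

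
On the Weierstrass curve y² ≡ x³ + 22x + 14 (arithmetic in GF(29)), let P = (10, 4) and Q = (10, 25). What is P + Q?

O

The two points share x = 10 and their y-coordinates satisfy 4 + 25 ≡ 0 (mod 29), so they are inverses. Their sum is 𝒪.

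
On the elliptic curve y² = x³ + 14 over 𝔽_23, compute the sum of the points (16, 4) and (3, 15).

(16, 4) + (3, 15). λ = (15 - 4)/(3 - 16) ≡ 11/10 mod 23. 10⁻¹ ≡ 7 (mod 23), so λ ≡ 8.
  x = λ² - 16 - 3 = 64 - 19 ≡ 22; y = λ·(16 - 22) - 4 ≡ 17. → (22, 17)

(22, 17)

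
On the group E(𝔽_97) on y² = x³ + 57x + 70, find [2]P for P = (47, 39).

(0, 19)

tangent at (47, 39): λ = (3·47² + 57)/(2·39) ≡ 88/78. 78⁻¹ ≡ 51 (mod 97), so λ ≡ 88·51 ≡ 26.
  x = λ² - 47 - 47 = 676 - 94 ≡ 0; y = λ·(47 - 0) - 39 ≡ 19. → (0, 19)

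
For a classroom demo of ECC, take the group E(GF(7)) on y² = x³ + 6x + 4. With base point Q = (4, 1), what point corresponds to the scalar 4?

Repeated addition: build up to 4Q.
2Q: tangent at (4, 1): λ = (3·4² + 6)/(2·1) ≡ 5/2. 2⁻¹ ≡ 4 (mod 7), so λ ≡ 5·4 ≡ 6.
  x = λ² - 4 - 4 = 36 - 8 ≡ 0; y = λ·(4 - 0) - 1 ≡ 2. → (0, 2)
3Q: (0, 2) + (4, 1). λ = (1 - 2)/(4 - 0) ≡ 6/4 mod 7. 4⁻¹ ≡ 2 (mod 7) since 4·2 = 8 ≡ 1, so λ ≡ 5.
  x = λ² - 0 - 4 = 25 - 4 ≡ 0; y = λ·(0 - 0) - 2 ≡ 5. → (0, 5)
4Q: (0, 5) + (4, 1). λ = (1 - 5)/(4 - 0) ≡ 3/4 mod 7. 4⁻¹ ≡ 2 (mod 7), so λ ≡ 6.
  x = λ² - 0 - 4 = 36 - 4 ≡ 4; y = λ·(0 - 4) - 5 ≡ 6. → (4, 6)

(4, 6)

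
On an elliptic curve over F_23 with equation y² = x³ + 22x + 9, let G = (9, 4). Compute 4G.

(20, 10)

Repeated addition: build up to 4G.
2G: tangent at (9, 4): λ = (3·9² + 22)/(2·4) ≡ 12/8. 8⁻¹ ≡ 3 (mod 23), so λ ≡ 12·3 ≡ 13.
  x = λ² - 9 - 9 = 169 - 18 ≡ 13; y = λ·(9 - 13) - 4 ≡ 13. → (13, 13)
3G: (13, 13) + (9, 4). λ = (4 - 13)/(9 - 13) ≡ 14/19 mod 23. 19⁻¹ ≡ 17 (mod 23), so λ ≡ 8.
  x = λ² - 13 - 9 = 64 - 22 ≡ 19; y = λ·(13 - 19) - 13 ≡ 8. → (19, 8)
4G: (19, 8) + (9, 4). λ = (4 - 8)/(9 - 19) ≡ 19/13 mod 23. 13⁻¹ ≡ 16 (mod 23), so λ ≡ 5.
  x = λ² - 19 - 9 = 25 - 28 ≡ 20; y = λ·(19 - 20) - 8 ≡ 10. → (20, 10)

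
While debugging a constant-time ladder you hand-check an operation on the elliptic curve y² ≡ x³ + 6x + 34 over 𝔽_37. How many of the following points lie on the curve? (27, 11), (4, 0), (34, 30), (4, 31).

1

(27, 11): 11² ≡ 10, rhs ≡ 10 → on.
(4, 0): 0² ≡ 0, rhs ≡ 11 → off.
(34, 30): 30² ≡ 12, rhs ≡ 26 → off.
(4, 31): 31² ≡ 36, rhs ≡ 11 → off.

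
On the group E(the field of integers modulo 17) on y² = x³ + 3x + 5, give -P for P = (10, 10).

(10, 7)

-(10, 10) = (10, -10 mod 17) = (10, 7).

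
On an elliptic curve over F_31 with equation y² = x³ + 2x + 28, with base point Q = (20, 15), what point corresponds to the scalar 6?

(9, 0)

Repeated addition: build up to 6Q.
2Q: tangent at (20, 15): λ = (3·20² + 2)/(2·15) ≡ 24/30. 30⁻¹ ≡ 30 (mod 31), so λ ≡ 24·30 ≡ 7.
  x = λ² - 20 - 20 = 49 - 40 ≡ 9; y = λ·(20 - 9) - 15 ≡ 0. → (9, 0)
3Q: (9, 0) + (20, 15). λ = (15 - 0)/(20 - 9) ≡ 15/11 mod 31. 11⁻¹ ≡ 17 (mod 31), so λ ≡ 7.
  x = λ² - 9 - 20 = 49 - 29 ≡ 20; y = λ·(9 - 20) - 0 ≡ 16. → (20, 16)
4Q: (20, 16) + (20, 15): same x and y₁ ≡ -y₂, so the sum is O.
5Q: O + (20, 15) = (20, 15) (identity).
6Q: tangent at (20, 15): λ = (3·20² + 2)/(2·15) ≡ 24/30. 30⁻¹ ≡ 30 (mod 31) since 30·30 = 900 ≡ 1, so λ ≡ 24·30 ≡ 7.
  x = λ² - 20 - 20 = 49 - 40 ≡ 9; y = λ·(20 - 9) - 15 ≡ 0. → (9, 0)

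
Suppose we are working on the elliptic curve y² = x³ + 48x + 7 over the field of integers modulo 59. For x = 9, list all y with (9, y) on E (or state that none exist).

x³ + 48x + 7 = 1168 ≡ 47 (mod 59).
47 is a non-residue mod 59; no y exists.

none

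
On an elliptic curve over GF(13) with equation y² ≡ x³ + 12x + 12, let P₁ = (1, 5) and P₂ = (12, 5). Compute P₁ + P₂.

(0, 8)

(1, 5) + (12, 5). λ = (5 - 5)/(12 - 1) ≡ 0/11 mod 13. 11⁻¹ ≡ 6 (mod 13) since 11·6 = 66 ≡ 1, so λ ≡ 0.
  x = λ² - 1 - 12 = 0 - 13 ≡ 0; y = λ·(1 - 0) - 5 ≡ 8. → (0, 8)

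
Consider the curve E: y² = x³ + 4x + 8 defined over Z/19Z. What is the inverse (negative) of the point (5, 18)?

-(5, 18) = (5, -18 mod 19) = (5, 1).

(5, 1)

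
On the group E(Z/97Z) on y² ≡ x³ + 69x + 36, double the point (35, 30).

tangent at (35, 30): λ = (3·35² + 69)/(2·30) ≡ 58/60. 60⁻¹ ≡ 76 (mod 97), so λ ≡ 58·76 ≡ 43.
  x = λ² - 35 - 35 = 1849 - 70 ≡ 33; y = λ·(35 - 33) - 30 ≡ 56. → (33, 56)

(33, 56)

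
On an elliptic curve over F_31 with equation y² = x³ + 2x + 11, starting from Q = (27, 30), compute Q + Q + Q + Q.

Double-and-add on 4 = (100)₂. Start with Q = (27, 30) for the leading 1-bit.
double: tangent at (27, 30): λ = (3·27² + 2)/(2·30) ≡ 19/29. 29⁻¹ ≡ 15 (mod 31) since 29·15 = 435 ≡ 1, so λ ≡ 19·15 ≡ 6.
  x = λ² - 27 - 27 = 36 - 54 ≡ 13; y = λ·(27 - 13) - 30 ≡ 23. → (13, 23)
double: tangent at (13, 23): λ = (3·13² + 2)/(2·23) ≡ 13/15. 15⁻¹ ≡ 29 (mod 31) since 15·29 = 435 ≡ 1, so λ ≡ 13·29 ≡ 5.
  x = λ² - 13 - 13 = 25 - 26 ≡ 30; y = λ·(13 - 30) - 23 ≡ 16. → (30, 16)

(30, 16)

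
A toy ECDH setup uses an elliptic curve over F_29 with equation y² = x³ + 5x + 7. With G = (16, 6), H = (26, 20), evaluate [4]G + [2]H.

First 4G:
Double-and-add on 4 = (100)₂. Start with G = (16, 6) for the leading 1-bit.
double: tangent at (16, 6): λ = (3·16² + 5)/(2·6) ≡ 19/12. 12⁻¹ ≡ 17 (mod 29), so λ ≡ 19·17 ≡ 4.
  x = λ² - 16 - 16 = 16 - 32 ≡ 13; y = λ·(16 - 13) - 6 ≡ 6. → (13, 6)
double: tangent at (13, 6): λ = (3·13² + 5)/(2·6) ≡ 19/12. 12⁻¹ ≡ 17 (mod 29) since 12·17 = 204 ≡ 1, so λ ≡ 19·17 ≡ 4.
  x = λ² - 13 - 13 = 16 - 26 ≡ 19; y = λ·(13 - 19) - 6 ≡ 28. → (19, 28)
4G = (19, 28).
Next 2H:
Repeated addition: build up to 2H.
2H: tangent at (26, 20): λ = (3·26² + 5)/(2·20) ≡ 3/11. 11⁻¹ ≡ 8 (mod 29), so λ ≡ 3·8 ≡ 24.
  x = λ² - 26 - 26 = 576 - 52 ≡ 2; y = λ·(26 - 2) - 20 ≡ 5. → (2, 5)
2H = (2, 5).
Finally 4G + 2H:
(19, 28) + (2, 5). λ = (5 - 28)/(2 - 19) ≡ 6/12 mod 29. 12⁻¹ ≡ 17 (mod 29), so λ ≡ 15.
  x = λ² - 19 - 2 = 225 - 21 ≡ 1; y = λ·(19 - 1) - 28 ≡ 10. → (1, 10)

(1, 10)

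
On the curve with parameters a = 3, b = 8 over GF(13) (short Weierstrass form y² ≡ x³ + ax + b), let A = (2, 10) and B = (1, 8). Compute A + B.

(1, 5)

(2, 10) + (1, 8). λ = (8 - 10)/(1 - 2) ≡ 11/12 mod 13. 12⁻¹ ≡ 12 (mod 13) since 12·12 = 144 ≡ 1, so λ ≡ 2.
  x = λ² - 2 - 1 = 4 - 3 ≡ 1; y = λ·(2 - 1) - 10 ≡ 5. → (1, 5)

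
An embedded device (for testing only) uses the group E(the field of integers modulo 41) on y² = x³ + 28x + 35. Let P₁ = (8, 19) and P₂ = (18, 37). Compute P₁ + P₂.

(33, 18)

(8, 19) + (18, 37). λ = (37 - 19)/(18 - 8) ≡ 18/10 mod 41. 10⁻¹ ≡ 37 (mod 41) since 10·37 = 370 ≡ 1, so λ ≡ 10.
  x = λ² - 8 - 18 = 100 - 26 ≡ 33; y = λ·(8 - 33) - 19 ≡ 18. → (33, 18)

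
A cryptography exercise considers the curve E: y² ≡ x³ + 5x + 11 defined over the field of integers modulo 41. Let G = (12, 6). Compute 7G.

(38, 25)

Repeated addition: build up to 7G.
2G: tangent at (12, 6): λ = (3·12² + 5)/(2·6) ≡ 27/12. 12⁻¹ ≡ 24 (mod 41) since 12·24 = 288 ≡ 1, so λ ≡ 27·24 ≡ 33.
  x = λ² - 12 - 12 = 1089 - 24 ≡ 40; y = λ·(12 - 40) - 6 ≡ 13. → (40, 13)
3G: (40, 13) + (12, 6). λ = (6 - 13)/(12 - 40) ≡ 34/13 mod 41. 13⁻¹ ≡ 19 (mod 41), so λ ≡ 31.
  x = λ² - 40 - 12 = 961 - 52 ≡ 7; y = λ·(40 - 7) - 13 ≡ 26. → (7, 26)
4G: (7, 26) + (12, 6). λ = (6 - 26)/(12 - 7) ≡ 21/5 mod 41. 5⁻¹ ≡ 33 (mod 41) since 5·33 = 165 ≡ 1, so λ ≡ 37.
  x = λ² - 7 - 12 = 1369 - 19 ≡ 38; y = λ·(7 - 38) - 26 ≡ 16. → (38, 16)
5G: (38, 16) + (12, 6). λ = (6 - 16)/(12 - 38) ≡ 31/15 mod 41. 15⁻¹ ≡ 11 (mod 41) since 15·11 = 165 ≡ 1, so λ ≡ 13.
  x = λ² - 38 - 12 = 169 - 50 ≡ 37; y = λ·(38 - 37) - 16 ≡ 38. → (37, 38)
6G: (37, 38) + (12, 6). λ = (6 - 38)/(12 - 37) ≡ 9/16 mod 41. 16⁻¹ ≡ 18 (mod 41), so λ ≡ 39.
  x = λ² - 37 - 12 = 1521 - 49 ≡ 37; y = λ·(37 - 37) - 38 ≡ 3. → (37, 3)
7G: (37, 3) + (12, 6). λ = (6 - 3)/(12 - 37) ≡ 3/16 mod 41. 16⁻¹ ≡ 18 (mod 41) since 16·18 = 288 ≡ 1, so λ ≡ 13.
  x = λ² - 37 - 12 = 169 - 49 ≡ 38; y = λ·(37 - 38) - 3 ≡ 25. → (38, 25)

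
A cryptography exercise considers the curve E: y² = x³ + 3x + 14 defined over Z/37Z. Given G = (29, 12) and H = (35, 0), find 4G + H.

First 4G:
Repeated addition: build up to 4G.
2G: tangent at (29, 12): λ = (3·29² + 3)/(2·12) ≡ 10/24. 24⁻¹ ≡ 17 (mod 37), so λ ≡ 10·17 ≡ 22.
  x = λ² - 29 - 29 = 484 - 58 ≡ 19; y = λ·(29 - 19) - 12 ≡ 23. → (19, 23)
3G: (19, 23) + (29, 12). λ = (12 - 23)/(29 - 19) ≡ 26/10 mod 37. 10⁻¹ ≡ 26 (mod 37), so λ ≡ 10.
  x = λ² - 19 - 29 = 100 - 48 ≡ 15; y = λ·(19 - 15) - 23 ≡ 17. → (15, 17)
4G: (15, 17) + (29, 12). λ = (12 - 17)/(29 - 15) ≡ 32/14 mod 37. 14⁻¹ ≡ 8 (mod 37) since 14·8 = 112 ≡ 1, so λ ≡ 34.
  x = λ² - 15 - 29 = 1156 - 44 ≡ 2; y = λ·(15 - 2) - 17 ≡ 18. → (2, 18)
4G = (2, 18).
Finally 4G + H:
(2, 18) + (35, 0). λ = (0 - 18)/(35 - 2) ≡ 19/33 mod 37. 33⁻¹ ≡ 9 (mod 37), so λ ≡ 23.
  x = λ² - 2 - 35 = 529 - 37 ≡ 11; y = λ·(2 - 11) - 18 ≡ 34. → (11, 34)

(11, 34)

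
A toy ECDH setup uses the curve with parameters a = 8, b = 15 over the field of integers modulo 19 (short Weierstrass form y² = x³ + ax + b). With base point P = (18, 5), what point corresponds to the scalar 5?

(13, 13)

Double-and-add on 5 = (101)₂. Start with P = (18, 5) for the leading 1-bit.
double: tangent at (18, 5): λ = (3·18² + 8)/(2·5) ≡ 11/10. 10⁻¹ ≡ 2 (mod 19) since 10·2 = 20 ≡ 1, so λ ≡ 11·2 ≡ 3.
  x = λ² - 18 - 18 = 9 - 36 ≡ 11; y = λ·(18 - 11) - 5 ≡ 16. → (11, 16)
double: tangent at (11, 16): λ = (3·11² + 8)/(2·16) ≡ 10/13. 13⁻¹ ≡ 3 (mod 19), so λ ≡ 10·3 ≡ 11.
  x = λ² - 11 - 11 = 121 - 22 ≡ 4; y = λ·(11 - 4) - 16 ≡ 4. → (4, 4)
add P: (4, 4) + (18, 5). λ = (5 - 4)/(18 - 4) ≡ 1/14 mod 19. 14⁻¹ ≡ 15 (mod 19), so λ ≡ 15.
  x = λ² - 4 - 18 = 225 - 22 ≡ 13; y = λ·(4 - 13) - 4 ≡ 13. → (13, 13)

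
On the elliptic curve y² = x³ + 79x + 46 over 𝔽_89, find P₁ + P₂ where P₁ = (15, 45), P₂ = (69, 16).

(37, 69)

(15, 45) + (69, 16). λ = (16 - 45)/(69 - 15) ≡ 60/54 mod 89. 54⁻¹ ≡ 61 (mod 89), so λ ≡ 11.
  x = λ² - 15 - 69 = 121 - 84 ≡ 37; y = λ·(15 - 37) - 45 ≡ 69. → (37, 69)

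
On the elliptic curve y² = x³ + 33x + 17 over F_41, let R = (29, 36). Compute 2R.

(3, 26)

tangent at (29, 36): λ = (3·29² + 33)/(2·36) ≡ 14/31. 31⁻¹ ≡ 4 (mod 41) since 31·4 = 124 ≡ 1, so λ ≡ 14·4 ≡ 15.
  x = λ² - 29 - 29 = 225 - 58 ≡ 3; y = λ·(29 - 3) - 36 ≡ 26. → (3, 26)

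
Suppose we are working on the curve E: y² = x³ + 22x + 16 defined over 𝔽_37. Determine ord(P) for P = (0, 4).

6

2P: tangent at (0, 4): λ = (3·0² + 22)/(2·4) ≡ 22/8. 8⁻¹ ≡ 14 (mod 37), so λ ≡ 22·14 ≡ 12.
  x = λ² - 0 - 0 = 144 - 0 ≡ 33; y = λ·(0 - 33) - 4 ≡ 7. → (33, 7)
3P: (33, 7) + (0, 4). λ = (4 - 7)/(0 - 33) ≡ 34/4 mod 37. 4⁻¹ ≡ 28 (mod 37) since 4·28 = 112 ≡ 1, so λ ≡ 27.
  x = λ² - 33 - 0 = 729 - 33 ≡ 30; y = λ·(33 - 30) - 7 ≡ 0. → (30, 0)
4P: (30, 0) + (0, 4). λ = (4 - 0)/(0 - 30) ≡ 4/7 mod 37. 7⁻¹ ≡ 16 (mod 37) since 7·16 = 112 ≡ 1, so λ ≡ 27.
  x = λ² - 30 - 0 = 729 - 30 ≡ 33; y = λ·(30 - 33) - 0 ≡ 30. → (33, 30)
5P: (33, 30) + (0, 4). λ = (4 - 30)/(0 - 33) ≡ 11/4 mod 37. 4⁻¹ ≡ 28 (mod 37), so λ ≡ 12.
  x = λ² - 33 - 0 = 144 - 33 ≡ 0; y = λ·(33 - 0) - 30 ≡ 33. → (0, 33)
6P: (0, 33) + (0, 4): same x and y₁ ≡ -y₂, so the sum is O.
6P = O, so the order is 6.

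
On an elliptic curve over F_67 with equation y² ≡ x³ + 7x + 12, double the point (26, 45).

tangent at (26, 45): λ = (3·26² + 7)/(2·45) ≡ 25/23. 23⁻¹ ≡ 35 (mod 67) since 23·35 = 805 ≡ 1, so λ ≡ 25·35 ≡ 4.
  x = λ² - 26 - 26 = 16 - 52 ≡ 31; y = λ·(26 - 31) - 45 ≡ 2. → (31, 2)

(31, 2)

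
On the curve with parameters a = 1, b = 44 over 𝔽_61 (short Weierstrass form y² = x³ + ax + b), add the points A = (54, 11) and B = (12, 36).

(53, 16)

(54, 11) + (12, 36). λ = (36 - 11)/(12 - 54) ≡ 25/19 mod 61. 19⁻¹ ≡ 45 (mod 61) since 19·45 = 855 ≡ 1, so λ ≡ 27.
  x = λ² - 54 - 12 = 729 - 66 ≡ 53; y = λ·(54 - 53) - 11 ≡ 16. → (53, 16)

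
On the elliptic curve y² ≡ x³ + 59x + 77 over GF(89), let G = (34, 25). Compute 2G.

(57, 24)

tangent at (34, 25): λ = (3·34² + 59)/(2·25) ≡ 56/50. 50⁻¹ ≡ 73 (mod 89), so λ ≡ 56·73 ≡ 83.
  x = λ² - 34 - 34 = 6889 - 68 ≡ 57; y = λ·(34 - 57) - 25 ≡ 24. → (57, 24)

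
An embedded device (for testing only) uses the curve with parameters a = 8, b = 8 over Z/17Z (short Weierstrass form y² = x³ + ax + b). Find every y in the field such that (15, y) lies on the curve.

x³ + 8x + 8 = 3503 ≡ 1 (mod 17).
Square roots of 1 mod 17: 1 and 16 (since 1² = 1 ≡ 1).

1, 16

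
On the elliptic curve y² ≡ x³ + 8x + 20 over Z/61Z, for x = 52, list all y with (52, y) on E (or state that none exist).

x³ + 8x + 20 = 141044 ≡ 12 (mod 61).
Square roots of 12 mod 61: 16 and 45 (since 16² = 256 ≡ 12).

16, 45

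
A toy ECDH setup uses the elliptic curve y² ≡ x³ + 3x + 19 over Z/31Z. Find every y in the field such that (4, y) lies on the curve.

8, 23

x³ + 3x + 19 = 95 ≡ 2 (mod 31).
Square roots of 2 mod 31: 8 and 23 (since 8² = 64 ≡ 2).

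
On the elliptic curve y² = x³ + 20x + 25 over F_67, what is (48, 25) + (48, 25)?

tangent at (48, 25): λ = (3·48² + 20)/(2·25) ≡ 31/50. 50⁻¹ ≡ 63 (mod 67) since 50·63 = 3150 ≡ 1, so λ ≡ 31·63 ≡ 10.
  x = λ² - 48 - 48 = 100 - 96 ≡ 4; y = λ·(48 - 4) - 25 ≡ 13. → (4, 13)

(4, 13)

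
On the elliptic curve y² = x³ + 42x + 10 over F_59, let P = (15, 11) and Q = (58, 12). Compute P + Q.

(15, 11) + (58, 12). λ = (12 - 11)/(58 - 15) ≡ 1/43 mod 59. 43⁻¹ ≡ 11 (mod 59), so λ ≡ 11.
  x = λ² - 15 - 58 = 121 - 73 ≡ 48; y = λ·(15 - 48) - 11 ≡ 39. → (48, 39)

(48, 39)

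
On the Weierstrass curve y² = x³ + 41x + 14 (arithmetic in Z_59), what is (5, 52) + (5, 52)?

(43, 10)

tangent at (5, 52): λ = (3·5² + 41)/(2·52) ≡ 57/45. 45⁻¹ ≡ 21 (mod 59) since 45·21 = 945 ≡ 1, so λ ≡ 57·21 ≡ 17.
  x = λ² - 5 - 5 = 289 - 10 ≡ 43; y = λ·(5 - 43) - 52 ≡ 10. → (43, 10)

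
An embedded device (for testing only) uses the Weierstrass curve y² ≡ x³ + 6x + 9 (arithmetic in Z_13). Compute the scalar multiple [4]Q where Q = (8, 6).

(0, 3)

Double-and-add on 4 = (100)₂. Start with Q = (8, 6) for the leading 1-bit.
double: tangent at (8, 6): λ = (3·8² + 6)/(2·6) ≡ 3/12. 12⁻¹ ≡ 12 (mod 13) since 12·12 = 144 ≡ 1, so λ ≡ 3·12 ≡ 10.
  x = λ² - 8 - 8 = 100 - 16 ≡ 6; y = λ·(8 - 6) - 6 ≡ 1. → (6, 1)
double: tangent at (6, 1): λ = (3·6² + 6)/(2·1) ≡ 10/2. 2⁻¹ ≡ 7 (mod 13) since 2·7 = 14 ≡ 1, so λ ≡ 10·7 ≡ 5.
  x = λ² - 6 - 6 = 25 - 12 ≡ 0; y = λ·(6 - 0) - 1 ≡ 3. → (0, 3)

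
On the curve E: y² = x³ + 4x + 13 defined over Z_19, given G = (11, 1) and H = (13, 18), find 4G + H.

(7, 17)

First 4G:
Repeated addition: build up to 4G.
2G: tangent at (11, 1): λ = (3·11² + 4)/(2·1) ≡ 6/2. 2⁻¹ ≡ 10 (mod 19), so λ ≡ 6·10 ≡ 3.
  x = λ² - 11 - 11 = 9 - 22 ≡ 6; y = λ·(11 - 6) - 1 ≡ 14. → (6, 14)
3G: (6, 14) + (11, 1). λ = (1 - 14)/(11 - 6) ≡ 6/5 mod 19. 5⁻¹ ≡ 4 (mod 19), so λ ≡ 5.
  x = λ² - 6 - 11 = 25 - 17 ≡ 8; y = λ·(6 - 8) - 14 ≡ 14. → (8, 14)
4G: (8, 14) + (11, 1). λ = (1 - 14)/(11 - 8) ≡ 6/3 mod 19. 3⁻¹ ≡ 13 (mod 19), so λ ≡ 2.
  x = λ² - 8 - 11 = 4 - 19 ≡ 4; y = λ·(8 - 4) - 14 ≡ 13. → (4, 13)
4G = (4, 13).
Finally 4G + H:
(4, 13) + (13, 18). λ = (18 - 13)/(13 - 4) ≡ 5/9 mod 19. 9⁻¹ ≡ 17 (mod 19), so λ ≡ 9.
  x = λ² - 4 - 13 = 81 - 17 ≡ 7; y = λ·(4 - 7) - 13 ≡ 17. → (7, 17)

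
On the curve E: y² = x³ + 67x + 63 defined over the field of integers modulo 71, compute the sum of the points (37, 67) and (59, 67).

(46, 4)

(37, 67) + (59, 67). λ = (67 - 67)/(59 - 37) ≡ 0/22 mod 71. 22⁻¹ ≡ 42 (mod 71), so λ ≡ 0.
  x = λ² - 37 - 59 = 0 - 96 ≡ 46; y = λ·(37 - 46) - 67 ≡ 4. → (46, 4)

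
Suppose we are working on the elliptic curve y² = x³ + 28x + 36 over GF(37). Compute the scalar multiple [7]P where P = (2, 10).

Repeated addition: build up to 7P.
2P: tangent at (2, 10): λ = (3·2² + 28)/(2·10) ≡ 3/20. 20⁻¹ ≡ 13 (mod 37), so λ ≡ 3·13 ≡ 2.
  x = λ² - 2 - 2 = 4 - 4 ≡ 0; y = λ·(2 - 0) - 10 ≡ 31. → (0, 31)
3P: (0, 31) + (2, 10). λ = (10 - 31)/(2 - 0) ≡ 16/2 mod 37. 2⁻¹ ≡ 19 (mod 37) since 2·19 = 38 ≡ 1, so λ ≡ 8.
  x = λ² - 0 - 2 = 64 - 2 ≡ 25; y = λ·(0 - 25) - 31 ≡ 28. → (25, 28)
4P: (25, 28) + (2, 10). λ = (10 - 28)/(2 - 25) ≡ 19/14 mod 37. 14⁻¹ ≡ 8 (mod 37), so λ ≡ 4.
  x = λ² - 25 - 2 = 16 - 27 ≡ 26; y = λ·(25 - 26) - 28 ≡ 5. → (26, 5)
5P: (26, 5) + (2, 10). λ = (10 - 5)/(2 - 26) ≡ 5/13 mod 37. 13⁻¹ ≡ 20 (mod 37), so λ ≡ 26.
  x = λ² - 26 - 2 = 676 - 28 ≡ 19; y = λ·(26 - 19) - 5 ≡ 29. → (19, 29)
6P: (19, 29) + (2, 10). λ = (10 - 29)/(2 - 19) ≡ 18/20 mod 37. 20⁻¹ ≡ 13 (mod 37), so λ ≡ 12.
  x = λ² - 19 - 2 = 144 - 21 ≡ 12; y = λ·(19 - 12) - 29 ≡ 18. → (12, 18)
7P: (12, 18) + (2, 10). λ = (10 - 18)/(2 - 12) ≡ 29/27 mod 37. 27⁻¹ ≡ 11 (mod 37), so λ ≡ 23.
  x = λ² - 12 - 2 = 529 - 14 ≡ 34; y = λ·(12 - 34) - 18 ≡ 31. → (34, 31)

(34, 31)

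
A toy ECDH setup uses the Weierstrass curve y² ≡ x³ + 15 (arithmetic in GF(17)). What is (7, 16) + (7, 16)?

tangent at (7, 16): λ = (3·7² + 0)/(2·16) ≡ 11/15. 15⁻¹ ≡ 8 (mod 17) since 15·8 = 120 ≡ 1, so λ ≡ 11·8 ≡ 3.
  x = λ² - 7 - 7 = 9 - 14 ≡ 12; y = λ·(7 - 12) - 16 ≡ 3. → (12, 3)

(12, 3)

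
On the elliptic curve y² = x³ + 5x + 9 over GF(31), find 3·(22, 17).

(9, 16)

Write G = (22, 17).
Repeated addition: build up to 3G.
2G: tangent at (22, 17): λ = (3·22² + 5)/(2·17) ≡ 0/3. 3⁻¹ ≡ 21 (mod 31), so λ ≡ 0·21 ≡ 0.
  x = λ² - 22 - 22 = 0 - 44 ≡ 18; y = λ·(22 - 18) - 17 ≡ 14. → (18, 14)
3G: (18, 14) + (22, 17). λ = (17 - 14)/(22 - 18) ≡ 3/4 mod 31. 4⁻¹ ≡ 8 (mod 31), so λ ≡ 24.
  x = λ² - 18 - 22 = 576 - 40 ≡ 9; y = λ·(18 - 9) - 14 ≡ 16. → (9, 16)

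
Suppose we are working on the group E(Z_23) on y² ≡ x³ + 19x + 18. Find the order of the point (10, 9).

2P: tangent at (10, 9): λ = (3·10² + 19)/(2·9) ≡ 20/18. 18⁻¹ ≡ 9 (mod 23), so λ ≡ 20·9 ≡ 19.
  x = λ² - 10 - 10 = 361 - 20 ≡ 19; y = λ·(10 - 19) - 9 ≡ 4. → (19, 4)
3P: (19, 4) + (10, 9). λ = (9 - 4)/(10 - 19) ≡ 5/14 mod 23. 14⁻¹ ≡ 5 (mod 23) since 14·5 = 70 ≡ 1, so λ ≡ 2.
  x = λ² - 19 - 10 = 4 - 29 ≡ 21; y = λ·(19 - 21) - 4 ≡ 15. → (21, 15)
4P: (21, 15) + (10, 9). λ = (9 - 15)/(10 - 21) ≡ 17/12 mod 23. 12⁻¹ ≡ 2 (mod 23), so λ ≡ 11.
  x = λ² - 21 - 10 = 121 - 31 ≡ 21; y = λ·(21 - 21) - 15 ≡ 8. → (21, 8)
5P: (21, 8) + (10, 9). λ = (9 - 8)/(10 - 21) ≡ 1/12 mod 23. 12⁻¹ ≡ 2 (mod 23) since 12·2 = 24 ≡ 1, so λ ≡ 2.
  x = λ² - 21 - 10 = 4 - 31 ≡ 19; y = λ·(21 - 19) - 8 ≡ 19. → (19, 19)
6P: (19, 19) + (10, 9). λ = (9 - 19)/(10 - 19) ≡ 13/14 mod 23. 14⁻¹ ≡ 5 (mod 23), so λ ≡ 19.
  x = λ² - 19 - 10 = 361 - 29 ≡ 10; y = λ·(19 - 10) - 19 ≡ 14. → (10, 14)
7P: (10, 14) + (10, 9): same x and y₁ ≡ -y₂, so the sum is the point at infinity.
7P = the point at infinity, so the order is 7.

7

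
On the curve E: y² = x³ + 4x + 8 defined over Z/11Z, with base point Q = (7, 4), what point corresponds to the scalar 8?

Repeated addition: build up to 8Q.
2Q: tangent at (7, 4): λ = (3·7² + 4)/(2·4) ≡ 8/8. 8⁻¹ ≡ 7 (mod 11), so λ ≡ 8·7 ≡ 1.
  x = λ² - 7 - 7 = 1 - 14 ≡ 9; y = λ·(7 - 9) - 4 ≡ 5. → (9, 5)
3Q: (9, 5) + (7, 4). λ = (4 - 5)/(7 - 9) ≡ 10/9 mod 11. 9⁻¹ ≡ 5 (mod 11), so λ ≡ 6.
  x = λ² - 9 - 7 = 36 - 16 ≡ 9; y = λ·(9 - 9) - 5 ≡ 6. → (9, 6)
4Q: (9, 6) + (7, 4). λ = (4 - 6)/(7 - 9) ≡ 9/9 mod 11. 9⁻¹ ≡ 5 (mod 11), so λ ≡ 1.
  x = λ² - 9 - 7 = 1 - 16 ≡ 7; y = λ·(9 - 7) - 6 ≡ 7. → (7, 7)
5Q: (7, 7) + (7, 4): same x and y₁ ≡ -y₂, so the sum is 𝒪.
6Q: 𝒪 + (7, 4) = (7, 4) (identity).
7Q: tangent at (7, 4): λ = (3·7² + 4)/(2·4) ≡ 8/8. 8⁻¹ ≡ 7 (mod 11), so λ ≡ 8·7 ≡ 1.
  x = λ² - 7 - 7 = 1 - 14 ≡ 9; y = λ·(7 - 9) - 4 ≡ 5. → (9, 5)
8Q: (9, 5) + (7, 4). λ = (4 - 5)/(7 - 9) ≡ 10/9 mod 11. 9⁻¹ ≡ 5 (mod 11), so λ ≡ 6.
  x = λ² - 9 - 7 = 36 - 16 ≡ 9; y = λ·(9 - 9) - 5 ≡ 6. → (9, 6)

(9, 6)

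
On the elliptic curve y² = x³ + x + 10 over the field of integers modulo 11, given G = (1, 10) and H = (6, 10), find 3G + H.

First 3G:
Repeated addition: build up to 3G.
2G: tangent at (1, 10): λ = (3·1² + 1)/(2·10) ≡ 4/9. 9⁻¹ ≡ 5 (mod 11) since 9·5 = 45 ≡ 1, so λ ≡ 4·5 ≡ 9.
  x = λ² - 1 - 1 = 81 - 2 ≡ 2; y = λ·(1 - 2) - 10 ≡ 3. → (2, 3)
3G: (2, 3) + (1, 10). λ = (10 - 3)/(1 - 2) ≡ 7/10 mod 11. 10⁻¹ ≡ 10 (mod 11), so λ ≡ 4.
  x = λ² - 2 - 1 = 16 - 3 ≡ 2; y = λ·(2 - 2) - 3 ≡ 8. → (2, 8)
3G = (2, 8).
Finally 3G + H:
(2, 8) + (6, 10). λ = (10 - 8)/(6 - 2) ≡ 2/4 mod 11. 4⁻¹ ≡ 3 (mod 11) since 4·3 = 12 ≡ 1, so λ ≡ 6.
  x = λ² - 2 - 6 = 36 - 8 ≡ 6; y = λ·(2 - 6) - 8 ≡ 1. → (6, 1)

(6, 1)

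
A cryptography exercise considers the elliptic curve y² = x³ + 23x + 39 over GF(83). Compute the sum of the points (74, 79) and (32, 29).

(17, 60)

(74, 79) + (32, 29). λ = (29 - 79)/(32 - 74) ≡ 33/41 mod 83. 41⁻¹ ≡ 81 (mod 83), so λ ≡ 17.
  x = λ² - 74 - 32 = 289 - 106 ≡ 17; y = λ·(74 - 17) - 79 ≡ 60. → (17, 60)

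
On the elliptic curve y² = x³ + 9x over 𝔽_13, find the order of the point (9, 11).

2P: tangent at (9, 11): λ = (3·9² + 9)/(2·11) ≡ 5/9. 9⁻¹ ≡ 3 (mod 13) since 9·3 = 27 ≡ 1, so λ ≡ 5·3 ≡ 2.
  x = λ² - 9 - 9 = 4 - 18 ≡ 12; y = λ·(9 - 12) - 11 ≡ 9. → (12, 9)
3P: (12, 9) + (9, 11). λ = (11 - 9)/(9 - 12) ≡ 2/10 mod 13. 10⁻¹ ≡ 4 (mod 13) since 10·4 = 40 ≡ 1, so λ ≡ 8.
  x = λ² - 12 - 9 = 64 - 21 ≡ 4; y = λ·(12 - 4) - 9 ≡ 3. → (4, 3)
4P: (4, 3) + (9, 11). λ = (11 - 3)/(9 - 4) ≡ 8/5 mod 13. 5⁻¹ ≡ 8 (mod 13), so λ ≡ 12.
  x = λ² - 4 - 9 = 144 - 13 ≡ 1; y = λ·(4 - 1) - 3 ≡ 7. → (1, 7)
5P: (1, 7) + (9, 11). λ = (11 - 7)/(9 - 1) ≡ 4/8 mod 13. 8⁻¹ ≡ 5 (mod 13), so λ ≡ 7.
  x = λ² - 1 - 9 = 49 - 10 ≡ 0; y = λ·(1 - 0) - 7 ≡ 0. → (0, 0)
6P: (0, 0) + (9, 11). λ = (11 - 0)/(9 - 0) ≡ 11/9 mod 13. 9⁻¹ ≡ 3 (mod 13), so λ ≡ 7.
  x = λ² - 0 - 9 = 49 - 9 ≡ 1; y = λ·(0 - 1) - 0 ≡ 6. → (1, 6)
7P: (1, 6) + (9, 11). λ = (11 - 6)/(9 - 1) ≡ 5/8 mod 13. 8⁻¹ ≡ 5 (mod 13) since 8·5 = 40 ≡ 1, so λ ≡ 12.
  x = λ² - 1 - 9 = 144 - 10 ≡ 4; y = λ·(1 - 4) - 6 ≡ 10. → (4, 10)
8P: (4, 10) + (9, 11). λ = (11 - 10)/(9 - 4) ≡ 1/5 mod 13. 5⁻¹ ≡ 8 (mod 13), so λ ≡ 8.
  x = λ² - 4 - 9 = 64 - 13 ≡ 12; y = λ·(4 - 12) - 10 ≡ 4. → (12, 4)
9P: (12, 4) + (9, 11). λ = (11 - 4)/(9 - 12) ≡ 7/10 mod 13. 10⁻¹ ≡ 4 (mod 13), so λ ≡ 2.
  x = λ² - 12 - 9 = 4 - 21 ≡ 9; y = λ·(12 - 9) - 4 ≡ 2. → (9, 2)
10P: (9, 2) + (9, 11): same x and y₁ ≡ -y₂, so the sum is the point at infinity.
10P = the point at infinity, so the order is 10.

10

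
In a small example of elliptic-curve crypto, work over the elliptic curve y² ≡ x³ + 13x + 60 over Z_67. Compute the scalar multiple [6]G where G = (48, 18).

Double-and-add on 6 = (110)₂. Start with G = (48, 18) for the leading 1-bit.
double: tangent at (48, 18): λ = (3·48² + 13)/(2·18) ≡ 24/36. 36⁻¹ ≡ 54 (mod 67) since 36·54 = 1944 ≡ 1, so λ ≡ 24·54 ≡ 23.
  x = λ² - 48 - 48 = 529 - 96 ≡ 31; y = λ·(48 - 31) - 18 ≡ 38. → (31, 38)
add G: (31, 38) + (48, 18). λ = (18 - 38)/(48 - 31) ≡ 47/17 mod 67. 17⁻¹ ≡ 4 (mod 67) since 17·4 = 68 ≡ 1, so λ ≡ 54.
  x = λ² - 31 - 48 = 2916 - 79 ≡ 23; y = λ·(31 - 23) - 38 ≡ 59. → (23, 59)
double: tangent at (23, 59): λ = (3·23² + 13)/(2·59) ≡ 59/51. 51⁻¹ ≡ 46 (mod 67), so λ ≡ 59·46 ≡ 34.
  x = λ² - 23 - 23 = 1156 - 46 ≡ 38; y = λ·(23 - 38) - 59 ≡ 34. → (38, 34)

(38, 34)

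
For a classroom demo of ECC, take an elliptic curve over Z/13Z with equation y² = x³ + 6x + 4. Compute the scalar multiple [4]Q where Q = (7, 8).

(12, 7)

Repeated addition: build up to 4Q.
2Q: tangent at (7, 8): λ = (3·7² + 6)/(2·8) ≡ 10/3. 3⁻¹ ≡ 9 (mod 13), so λ ≡ 10·9 ≡ 12.
  x = λ² - 7 - 7 = 144 - 14 ≡ 0; y = λ·(7 - 0) - 8 ≡ 11. → (0, 11)
3Q: (0, 11) + (7, 8). λ = (8 - 11)/(7 - 0) ≡ 10/7 mod 13. 7⁻¹ ≡ 2 (mod 13), so λ ≡ 7.
  x = λ² - 0 - 7 = 49 - 7 ≡ 3; y = λ·(0 - 3) - 11 ≡ 7. → (3, 7)
4Q: (3, 7) + (7, 8). λ = (8 - 7)/(7 - 3) ≡ 1/4 mod 13. 4⁻¹ ≡ 10 (mod 13), so λ ≡ 10.
  x = λ² - 3 - 7 = 100 - 10 ≡ 12; y = λ·(3 - 12) - 7 ≡ 7. → (12, 7)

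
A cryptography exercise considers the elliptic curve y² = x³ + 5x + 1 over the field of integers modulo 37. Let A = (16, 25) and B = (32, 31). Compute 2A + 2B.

First 2A:
Repeated addition: build up to 2A.
2A: tangent at (16, 25): λ = (3·16² + 5)/(2·25) ≡ 33/13. 13⁻¹ ≡ 20 (mod 37) since 13·20 = 260 ≡ 1, so λ ≡ 33·20 ≡ 31.
  x = λ² - 16 - 16 = 961 - 32 ≡ 4; y = λ·(16 - 4) - 25 ≡ 14. → (4, 14)
2A = (4, 14).
Next 2B:
Repeated addition: build up to 2B.
2B: tangent at (32, 31): λ = (3·32² + 5)/(2·31) ≡ 6/25. 25⁻¹ ≡ 3 (mod 37), so λ ≡ 6·3 ≡ 18.
  x = λ² - 32 - 32 = 324 - 64 ≡ 1; y = λ·(32 - 1) - 31 ≡ 9. → (1, 9)
2B = (1, 9).
Finally 2A + 2B:
(4, 14) + (1, 9). λ = (9 - 14)/(1 - 4) ≡ 32/34 mod 37. 34⁻¹ ≡ 12 (mod 37), so λ ≡ 14.
  x = λ² - 4 - 1 = 196 - 5 ≡ 6; y = λ·(4 - 6) - 14 ≡ 32. → (6, 32)

(6, 32)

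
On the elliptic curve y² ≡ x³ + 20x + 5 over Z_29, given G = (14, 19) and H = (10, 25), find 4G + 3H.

(6, 15)

First 4G:
Repeated addition: build up to 4G.
2G: tangent at (14, 19): λ = (3·14² + 20)/(2·19) ≡ 28/9. 9⁻¹ ≡ 13 (mod 29) since 9·13 = 117 ≡ 1, so λ ≡ 28·13 ≡ 16.
  x = λ² - 14 - 14 = 256 - 28 ≡ 25; y = λ·(14 - 25) - 19 ≡ 8. → (25, 8)
3G: (25, 8) + (14, 19). λ = (19 - 8)/(14 - 25) ≡ 11/18 mod 29. 18⁻¹ ≡ 21 (mod 29) since 18·21 = 378 ≡ 1, so λ ≡ 28.
  x = λ² - 25 - 14 = 784 - 39 ≡ 20; y = λ·(25 - 20) - 8 ≡ 16. → (20, 16)
4G: (20, 16) + (14, 19). λ = (19 - 16)/(14 - 20) ≡ 3/23 mod 29. 23⁻¹ ≡ 24 (mod 29), so λ ≡ 14.
  x = λ² - 20 - 14 = 196 - 34 ≡ 17; y = λ·(20 - 17) - 16 ≡ 26. → (17, 26)
4G = (17, 26).
Next 3H:
Repeated addition: build up to 3H.
2H: tangent at (10, 25): λ = (3·10² + 20)/(2·25) ≡ 1/21. 21⁻¹ ≡ 18 (mod 29), so λ ≡ 1·18 ≡ 18.
  x = λ² - 10 - 10 = 324 - 20 ≡ 14; y = λ·(10 - 14) - 25 ≡ 19. → (14, 19)
3H: (14, 19) + (10, 25). λ = (25 - 19)/(10 - 14) ≡ 6/25 mod 29. 25⁻¹ ≡ 7 (mod 29) since 25·7 = 175 ≡ 1, so λ ≡ 13.
  x = λ² - 14 - 10 = 169 - 24 ≡ 0; y = λ·(14 - 0) - 19 ≡ 18. → (0, 18)
3H = (0, 18).
Finally 4G + 3H:
(17, 26) + (0, 18). λ = (18 - 26)/(0 - 17) ≡ 21/12 mod 29. 12⁻¹ ≡ 17 (mod 29) since 12·17 = 204 ≡ 1, so λ ≡ 9.
  x = λ² - 17 - 0 = 81 - 17 ≡ 6; y = λ·(17 - 6) - 26 ≡ 15. → (6, 15)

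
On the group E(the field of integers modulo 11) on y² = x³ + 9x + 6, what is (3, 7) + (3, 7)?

(6, 1)

tangent at (3, 7): λ = (3·3² + 9)/(2·7) ≡ 3/3. 3⁻¹ ≡ 4 (mod 11), so λ ≡ 3·4 ≡ 1.
  x = λ² - 3 - 3 = 1 - 6 ≡ 6; y = λ·(3 - 6) - 7 ≡ 1. → (6, 1)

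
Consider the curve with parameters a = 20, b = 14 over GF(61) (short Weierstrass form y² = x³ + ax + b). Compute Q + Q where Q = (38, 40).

tangent at (38, 40): λ = (3·38² + 20)/(2·40) ≡ 21/19. 19⁻¹ ≡ 45 (mod 61), so λ ≡ 21·45 ≡ 30.
  x = λ² - 38 - 38 = 900 - 76 ≡ 31; y = λ·(38 - 31) - 40 ≡ 48. → (31, 48)

(31, 48)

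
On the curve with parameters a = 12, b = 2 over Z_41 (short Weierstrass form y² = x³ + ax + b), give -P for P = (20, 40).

(20, 1)

-(20, 40) = (20, -40 mod 41) = (20, 1).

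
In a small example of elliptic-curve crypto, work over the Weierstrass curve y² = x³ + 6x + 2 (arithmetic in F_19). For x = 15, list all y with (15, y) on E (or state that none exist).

3, 16

x³ + 6x + 2 = 3467 ≡ 9 (mod 19).
Square roots of 9 mod 19: 3 and 16 (since 3² = 9 ≡ 9).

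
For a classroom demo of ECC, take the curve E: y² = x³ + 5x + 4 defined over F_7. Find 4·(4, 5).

Write Q = (4, 5).
Double-and-add on 4 = (100)₂. Start with Q = (4, 5) for the leading 1-bit.
double: tangent at (4, 5): λ = (3·4² + 5)/(2·5) ≡ 4/3. 3⁻¹ ≡ 5 (mod 7) since 3·5 = 15 ≡ 1, so λ ≡ 4·5 ≡ 6.
  x = λ² - 4 - 4 = 36 - 8 ≡ 0; y = λ·(4 - 0) - 5 ≡ 5. → (0, 5)
double: tangent at (0, 5): λ = (3·0² + 5)/(2·5) ≡ 5/3. 3⁻¹ ≡ 5 (mod 7) since 3·5 = 15 ≡ 1, so λ ≡ 5·5 ≡ 4.
  x = λ² - 0 - 0 = 16 - 0 ≡ 2; y = λ·(0 - 2) - 5 ≡ 1. → (2, 1)

(2, 1)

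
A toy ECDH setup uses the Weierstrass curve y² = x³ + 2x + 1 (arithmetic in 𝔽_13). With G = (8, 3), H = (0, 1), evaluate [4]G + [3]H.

(0, 12)

First 4G:
Repeated addition: build up to 4G.
2G: tangent at (8, 3): λ = (3·8² + 2)/(2·3) ≡ 12/6. 6⁻¹ ≡ 11 (mod 13) since 6·11 = 66 ≡ 1, so λ ≡ 12·11 ≡ 2.
  x = λ² - 8 - 8 = 4 - 16 ≡ 1; y = λ·(8 - 1) - 3 ≡ 11. → (1, 11)
3G: (1, 11) + (8, 3). λ = (3 - 11)/(8 - 1) ≡ 5/7 mod 13. 7⁻¹ ≡ 2 (mod 13) since 7·2 = 14 ≡ 1, so λ ≡ 10.
  x = λ² - 1 - 8 = 100 - 9 ≡ 0; y = λ·(1 - 0) - 11 ≡ 12. → (0, 12)
4G: (0, 12) + (8, 3). λ = (3 - 12)/(8 - 0) ≡ 4/8 mod 13. 8⁻¹ ≡ 5 (mod 13) since 8·5 = 40 ≡ 1, so λ ≡ 7.
  x = λ² - 0 - 8 = 49 - 8 ≡ 2; y = λ·(0 - 2) - 12 ≡ 0. → (2, 0)
4G = (2, 0).
Next 3H:
Repeated addition: build up to 3H.
2H: tangent at (0, 1): λ = (3·0² + 2)/(2·1) ≡ 2/2. 2⁻¹ ≡ 7 (mod 13), so λ ≡ 2·7 ≡ 1.
  x = λ² - 0 - 0 = 1 - 0 ≡ 1; y = λ·(0 - 1) - 1 ≡ 11. → (1, 11)
3H: (1, 11) + (0, 1). λ = (1 - 11)/(0 - 1) ≡ 3/12 mod 13. 12⁻¹ ≡ 12 (mod 13), so λ ≡ 10.
  x = λ² - 1 - 0 = 100 - 1 ≡ 8; y = λ·(1 - 8) - 11 ≡ 10. → (8, 10)
3H = (8, 10).
Finally 4G + 3H:
(2, 0) + (8, 10). λ = (10 - 0)/(8 - 2) ≡ 10/6 mod 13. 6⁻¹ ≡ 11 (mod 13), so λ ≡ 6.
  x = λ² - 2 - 8 = 36 - 10 ≡ 0; y = λ·(2 - 0) - 0 ≡ 12. → (0, 12)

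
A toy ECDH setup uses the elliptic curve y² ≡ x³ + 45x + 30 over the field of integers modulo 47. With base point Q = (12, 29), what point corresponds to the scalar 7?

(2, 9)

Repeated addition: build up to 7Q.
2Q: tangent at (12, 29): λ = (3·12² + 45)/(2·29) ≡ 7/11. 11⁻¹ ≡ 30 (mod 47) since 11·30 = 330 ≡ 1, so λ ≡ 7·30 ≡ 22.
  x = λ² - 12 - 12 = 484 - 24 ≡ 37; y = λ·(12 - 37) - 29 ≡ 32. → (37, 32)
3Q: (37, 32) + (12, 29). λ = (29 - 32)/(12 - 37) ≡ 44/22 mod 47. 22⁻¹ ≡ 15 (mod 47) since 22·15 = 330 ≡ 1, so λ ≡ 2.
  x = λ² - 37 - 12 = 4 - 49 ≡ 2; y = λ·(37 - 2) - 32 ≡ 38. → (2, 38)
4Q: (2, 38) + (12, 29). λ = (29 - 38)/(12 - 2) ≡ 38/10 mod 47. 10⁻¹ ≡ 33 (mod 47) since 10·33 = 330 ≡ 1, so λ ≡ 32.
  x = λ² - 2 - 12 = 1024 - 14 ≡ 23; y = λ·(2 - 23) - 38 ≡ 42. → (23, 42)
5Q: (23, 42) + (12, 29). λ = (29 - 42)/(12 - 23) ≡ 34/36 mod 47. 36⁻¹ ≡ 17 (mod 47), so λ ≡ 14.
  x = λ² - 23 - 12 = 196 - 35 ≡ 20; y = λ·(23 - 20) - 42 ≡ 0. → (20, 0)
6Q: (20, 0) + (12, 29). λ = (29 - 0)/(12 - 20) ≡ 29/39 mod 47. 39⁻¹ ≡ 41 (mod 47) since 39·41 = 1599 ≡ 1, so λ ≡ 14.
  x = λ² - 20 - 12 = 196 - 32 ≡ 23; y = λ·(20 - 23) - 0 ≡ 5. → (23, 5)
7Q: (23, 5) + (12, 29). λ = (29 - 5)/(12 - 23) ≡ 24/36 mod 47. 36⁻¹ ≡ 17 (mod 47) since 36·17 = 612 ≡ 1, so λ ≡ 32.
  x = λ² - 23 - 12 = 1024 - 35 ≡ 2; y = λ·(23 - 2) - 5 ≡ 9. → (2, 9)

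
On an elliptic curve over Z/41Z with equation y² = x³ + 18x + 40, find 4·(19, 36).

Write P = (19, 36).
Repeated addition: build up to 4P.
2P: tangent at (19, 36): λ = (3·19² + 18)/(2·36) ≡ 35/31. 31⁻¹ ≡ 4 (mod 41), so λ ≡ 35·4 ≡ 17.
  x = λ² - 19 - 19 = 289 - 38 ≡ 5; y = λ·(19 - 5) - 36 ≡ 38. → (5, 38)
3P: (5, 38) + (19, 36). λ = (36 - 38)/(19 - 5) ≡ 39/14 mod 41. 14⁻¹ ≡ 3 (mod 41), so λ ≡ 35.
  x = λ² - 5 - 19 = 1225 - 24 ≡ 12; y = λ·(5 - 12) - 38 ≡ 4. → (12, 4)
4P: (12, 4) + (19, 36). λ = (36 - 4)/(19 - 12) ≡ 32/7 mod 41. 7⁻¹ ≡ 6 (mod 41), so λ ≡ 28.
  x = λ² - 12 - 19 = 784 - 31 ≡ 15; y = λ·(12 - 15) - 4 ≡ 35. → (15, 35)

(15, 35)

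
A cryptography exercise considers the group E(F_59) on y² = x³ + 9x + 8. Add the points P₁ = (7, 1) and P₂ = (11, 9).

(7, 1) + (11, 9). λ = (9 - 1)/(11 - 7) ≡ 8/4 mod 59. 4⁻¹ ≡ 15 (mod 59) since 4·15 = 60 ≡ 1, so λ ≡ 2.
  x = λ² - 7 - 11 = 4 - 18 ≡ 45; y = λ·(7 - 45) - 1 ≡ 41. → (45, 41)

(45, 41)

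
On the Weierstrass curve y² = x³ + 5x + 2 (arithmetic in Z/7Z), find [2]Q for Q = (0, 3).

(4, 3)

tangent at (0, 3): λ = (3·0² + 5)/(2·3) ≡ 5/6. 6⁻¹ ≡ 6 (mod 7), so λ ≡ 5·6 ≡ 2.
  x = λ² - 0 - 0 = 4 - 0 ≡ 4; y = λ·(0 - 4) - 3 ≡ 3. → (4, 3)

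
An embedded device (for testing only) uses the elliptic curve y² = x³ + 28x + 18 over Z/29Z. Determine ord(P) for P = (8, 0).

2

2P: (8, 0) + (8, 0): same x and y₁ ≡ -y₂, so the sum is ∞.
2P = ∞, so the order is 2.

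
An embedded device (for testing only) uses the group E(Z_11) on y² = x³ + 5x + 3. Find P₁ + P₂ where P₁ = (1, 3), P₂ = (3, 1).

(1, 3) + (3, 1). λ = (1 - 3)/(3 - 1) ≡ 9/2 mod 11. 2⁻¹ ≡ 6 (mod 11), so λ ≡ 10.
  x = λ² - 1 - 3 = 100 - 4 ≡ 8; y = λ·(1 - 8) - 3 ≡ 4. → (8, 4)

(8, 4)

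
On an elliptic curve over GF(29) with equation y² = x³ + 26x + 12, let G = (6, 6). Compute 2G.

(12, 14)

tangent at (6, 6): λ = (3·6² + 26)/(2·6) ≡ 18/12. 12⁻¹ ≡ 17 (mod 29), so λ ≡ 18·17 ≡ 16.
  x = λ² - 6 - 6 = 256 - 12 ≡ 12; y = λ·(6 - 12) - 6 ≡ 14. → (12, 14)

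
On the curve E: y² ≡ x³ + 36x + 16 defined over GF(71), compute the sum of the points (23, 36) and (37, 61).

(23, 36) + (37, 61). λ = (61 - 36)/(37 - 23) ≡ 25/14 mod 71. 14⁻¹ ≡ 66 (mod 71), so λ ≡ 17.
  x = λ² - 23 - 37 = 289 - 60 ≡ 16; y = λ·(23 - 16) - 36 ≡ 12. → (16, 12)

(16, 12)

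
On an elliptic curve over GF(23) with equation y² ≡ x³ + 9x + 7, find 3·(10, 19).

(9, 9)

Write P = (10, 19).
Repeated addition: build up to 3P.
2P: tangent at (10, 19): λ = (3·10² + 9)/(2·19) ≡ 10/15. 15⁻¹ ≡ 20 (mod 23) since 15·20 = 300 ≡ 1, so λ ≡ 10·20 ≡ 16.
  x = λ² - 10 - 10 = 256 - 20 ≡ 6; y = λ·(10 - 6) - 19 ≡ 22. → (6, 22)
3P: (6, 22) + (10, 19). λ = (19 - 22)/(10 - 6) ≡ 20/4 mod 23. 4⁻¹ ≡ 6 (mod 23) since 4·6 = 24 ≡ 1, so λ ≡ 5.
  x = λ² - 6 - 10 = 25 - 16 ≡ 9; y = λ·(6 - 9) - 22 ≡ 9. → (9, 9)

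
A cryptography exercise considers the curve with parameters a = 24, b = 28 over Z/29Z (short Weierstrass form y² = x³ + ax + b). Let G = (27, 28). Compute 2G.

(9, 25)

tangent at (27, 28): λ = (3·27² + 24)/(2·28) ≡ 7/27. 27⁻¹ ≡ 14 (mod 29), so λ ≡ 7·14 ≡ 11.
  x = λ² - 27 - 27 = 121 - 54 ≡ 9; y = λ·(27 - 9) - 28 ≡ 25. → (9, 25)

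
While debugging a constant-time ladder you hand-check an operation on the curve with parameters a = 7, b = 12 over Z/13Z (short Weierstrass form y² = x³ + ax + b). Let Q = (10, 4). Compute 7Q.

Repeated addition: build up to 7Q.
2Q: tangent at (10, 4): λ = (3·10² + 7)/(2·4) ≡ 8/8. 8⁻¹ ≡ 5 (mod 13), so λ ≡ 8·5 ≡ 1.
  x = λ² - 10 - 10 = 1 - 20 ≡ 7; y = λ·(10 - 7) - 4 ≡ 12. → (7, 12)
3Q: (7, 12) + (10, 4). λ = (4 - 12)/(10 - 7) ≡ 5/3 mod 13. 3⁻¹ ≡ 9 (mod 13) since 3·9 = 27 ≡ 1, so λ ≡ 6.
  x = λ² - 7 - 10 = 36 - 17 ≡ 6; y = λ·(7 - 6) - 12 ≡ 7. → (6, 7)
4Q: (6, 7) + (10, 4). λ = (4 - 7)/(10 - 6) ≡ 10/4 mod 13. 4⁻¹ ≡ 10 (mod 13) since 4·10 = 40 ≡ 1, so λ ≡ 9.
  x = λ² - 6 - 10 = 81 - 16 ≡ 0; y = λ·(6 - 0) - 7 ≡ 8. → (0, 8)
5Q: (0, 8) + (10, 4). λ = (4 - 8)/(10 - 0) ≡ 9/10 mod 13. 10⁻¹ ≡ 4 (mod 13), so λ ≡ 10.
  x = λ² - 0 - 10 = 100 - 10 ≡ 12; y = λ·(0 - 12) - 8 ≡ 2. → (12, 2)
6Q: (12, 2) + (10, 4). λ = (4 - 2)/(10 - 12) ≡ 2/11 mod 13. 11⁻¹ ≡ 6 (mod 13), so λ ≡ 12.
  x = λ² - 12 - 10 = 144 - 22 ≡ 5; y = λ·(12 - 5) - 2 ≡ 4. → (5, 4)
7Q: (5, 4) + (10, 4). λ = (4 - 4)/(10 - 5) ≡ 0/5 mod 13. 5⁻¹ ≡ 8 (mod 13), so λ ≡ 0.
  x = λ² - 5 - 10 = 0 - 15 ≡ 11; y = λ·(5 - 11) - 4 ≡ 9. → (11, 9)

(11, 9)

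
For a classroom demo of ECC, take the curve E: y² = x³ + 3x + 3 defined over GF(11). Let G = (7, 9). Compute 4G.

O

Repeated addition: build up to 4G.
2G: tangent at (7, 9): λ = (3·7² + 3)/(2·9) ≡ 7/7. 7⁻¹ ≡ 8 (mod 11), so λ ≡ 7·8 ≡ 1.
  x = λ² - 7 - 7 = 1 - 14 ≡ 9; y = λ·(7 - 9) - 9 ≡ 0. → (9, 0)
3G: (9, 0) + (7, 9). λ = (9 - 0)/(7 - 9) ≡ 9/9 mod 11. 9⁻¹ ≡ 5 (mod 11), so λ ≡ 1.
  x = λ² - 9 - 7 = 1 - 16 ≡ 7; y = λ·(9 - 7) - 0 ≡ 2. → (7, 2)
4G: (7, 2) + (7, 9): same x and y₁ ≡ -y₂, so the sum is the point at infinity.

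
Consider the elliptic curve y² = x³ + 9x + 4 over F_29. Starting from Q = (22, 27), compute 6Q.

O

Repeated addition: build up to 6Q.
2Q: tangent at (22, 27): λ = (3·22² + 9)/(2·27) ≡ 11/25. 25⁻¹ ≡ 7 (mod 29) since 25·7 = 175 ≡ 1, so λ ≡ 11·7 ≡ 19.
  x = λ² - 22 - 22 = 361 - 44 ≡ 27; y = λ·(22 - 27) - 27 ≡ 23. → (27, 23)
3Q: (27, 23) + (22, 27). λ = (27 - 23)/(22 - 27) ≡ 4/24 mod 29. 24⁻¹ ≡ 23 (mod 29) since 24·23 = 552 ≡ 1, so λ ≡ 5.
  x = λ² - 27 - 22 = 25 - 49 ≡ 5; y = λ·(27 - 5) - 23 ≡ 0. → (5, 0)
4Q: (5, 0) + (22, 27). λ = (27 - 0)/(22 - 5) ≡ 27/17 mod 29. 17⁻¹ ≡ 12 (mod 29) since 17·12 = 204 ≡ 1, so λ ≡ 5.
  x = λ² - 5 - 22 = 25 - 27 ≡ 27; y = λ·(5 - 27) - 0 ≡ 6. → (27, 6)
5Q: (27, 6) + (22, 27). λ = (27 - 6)/(22 - 27) ≡ 21/24 mod 29. 24⁻¹ ≡ 23 (mod 29), so λ ≡ 19.
  x = λ² - 27 - 22 = 361 - 49 ≡ 22; y = λ·(27 - 22) - 6 ≡ 2. → (22, 2)
6Q: (22, 2) + (22, 27): same x and y₁ ≡ -y₂, so the sum is O.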